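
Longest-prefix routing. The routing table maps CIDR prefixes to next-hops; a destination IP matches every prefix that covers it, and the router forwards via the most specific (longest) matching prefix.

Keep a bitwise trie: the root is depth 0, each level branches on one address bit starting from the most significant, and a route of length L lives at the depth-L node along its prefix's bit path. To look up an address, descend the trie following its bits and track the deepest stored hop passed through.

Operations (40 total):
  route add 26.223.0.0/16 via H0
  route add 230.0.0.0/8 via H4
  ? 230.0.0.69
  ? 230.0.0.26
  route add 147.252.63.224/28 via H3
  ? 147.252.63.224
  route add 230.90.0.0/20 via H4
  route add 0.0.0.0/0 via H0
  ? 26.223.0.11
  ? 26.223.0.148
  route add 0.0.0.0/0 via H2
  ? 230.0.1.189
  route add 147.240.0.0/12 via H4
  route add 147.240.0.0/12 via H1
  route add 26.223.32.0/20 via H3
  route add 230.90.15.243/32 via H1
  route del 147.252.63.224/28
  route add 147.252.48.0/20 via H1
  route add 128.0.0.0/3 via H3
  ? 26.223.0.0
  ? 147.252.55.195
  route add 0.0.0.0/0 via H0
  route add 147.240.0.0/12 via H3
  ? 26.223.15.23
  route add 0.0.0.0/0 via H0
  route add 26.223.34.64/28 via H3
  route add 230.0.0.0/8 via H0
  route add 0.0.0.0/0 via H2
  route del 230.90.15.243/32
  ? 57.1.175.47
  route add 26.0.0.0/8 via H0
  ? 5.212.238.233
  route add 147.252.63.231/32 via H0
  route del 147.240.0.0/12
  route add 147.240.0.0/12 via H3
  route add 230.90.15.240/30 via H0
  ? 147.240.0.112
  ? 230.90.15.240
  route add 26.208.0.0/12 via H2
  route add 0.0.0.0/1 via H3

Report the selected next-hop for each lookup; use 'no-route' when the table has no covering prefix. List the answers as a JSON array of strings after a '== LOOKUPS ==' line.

Apply in order:
  add 26.223.0.0/16 -> H0 at depth 16
  add 230.0.0.0/8 -> H4 at depth 8
  Q 230.0.0.69: descend 11100110 ; hops seen [H4] ; pick H4
  Q 230.0.0.26: descend 11100110 ; hops seen [H4] ; pick H4
  add 147.252.63.224/28 -> H3 at depth 28
  Q 147.252.63.224: descend 1001001111111100001111111110 ; hops seen [H3] ; pick H3
  add 230.90.0.0/20 -> H4 at depth 20
  add 0.0.0.0/0 -> H0 at depth 0
  Q 26.223.0.11: descend 0001101011011111 ; hops seen [H0,H0] ; pick H0
  Q 26.223.0.148: descend 0001101011011111 ; hops seen [H0,H0] ; pick H0
  add 0.0.0.0/0 -> H2 at depth 0
  Q 230.0.1.189: descend 111001100 ; hops seen [H2,H4] ; pick H4
  add 147.240.0.0/12 -> H4 at depth 12
  add 147.240.0.0/12 -> H1 at depth 12
  add 26.223.32.0/20 -> H3 at depth 20
  add 230.90.15.243/32 -> H1 at depth 32
  - 147.252.63.224/28 clear@28
  add 147.252.48.0/20 -> H1 at depth 20
  add 128.0.0.0/3 -> H3 at depth 3
  Q 26.223.0.0: descend 000110101101111100 ; hops seen [H2,H0] ; pick H0
  Q 147.252.55.195: descend 10010011111111000011 ; hops seen [H2,H3,H1,H1] ; pick H1
  add 0.0.0.0/0 -> H0 at depth 0
  add 147.240.0.0/12 -> H3 at depth 12
  Q 26.223.15.23: descend 000110101101111100 ; hops seen [H0,H0] ; pick H0
  add 0.0.0.0/0 -> H0 at depth 0
  add 26.223.34.64/28 -> H3 at depth 28
  add 230.0.0.0/8 -> H0 at depth 8
  add 0.0.0.0/0 -> H2 at depth 0
  - 230.90.15.243/32 clear@32
  Q 57.1.175.47: descend 00 ; hops seen [H2] ; pick H2
  add 26.0.0.0/8 -> H0 at depth 8
  Q 5.212.238.233: descend 000 ; hops seen [H2] ; pick H2
  add 147.252.63.231/32 -> H0 at depth 32
  - 147.240.0.0/12 clear@12
  add 147.240.0.0/12 -> H3 at depth 12
  add 230.90.15.240/30 -> H0 at depth 30
  Q 147.240.0.112: descend 100100111111 ; hops seen [H2,H3,H3] ; pick H3
  Q 230.90.15.240: descend 111001100101101000001111111100 ; hops seen [H2,H0,H4,H0] ; pick H0
  add 26.208.0.0/12 -> H2 at depth 12
  add 0.0.0.0/1 -> H3 at depth 1

== LOOKUPS ==
["H4","H4","H3","H0","H0","H4","H0","H1","H0","H2","H2","H3","H0"]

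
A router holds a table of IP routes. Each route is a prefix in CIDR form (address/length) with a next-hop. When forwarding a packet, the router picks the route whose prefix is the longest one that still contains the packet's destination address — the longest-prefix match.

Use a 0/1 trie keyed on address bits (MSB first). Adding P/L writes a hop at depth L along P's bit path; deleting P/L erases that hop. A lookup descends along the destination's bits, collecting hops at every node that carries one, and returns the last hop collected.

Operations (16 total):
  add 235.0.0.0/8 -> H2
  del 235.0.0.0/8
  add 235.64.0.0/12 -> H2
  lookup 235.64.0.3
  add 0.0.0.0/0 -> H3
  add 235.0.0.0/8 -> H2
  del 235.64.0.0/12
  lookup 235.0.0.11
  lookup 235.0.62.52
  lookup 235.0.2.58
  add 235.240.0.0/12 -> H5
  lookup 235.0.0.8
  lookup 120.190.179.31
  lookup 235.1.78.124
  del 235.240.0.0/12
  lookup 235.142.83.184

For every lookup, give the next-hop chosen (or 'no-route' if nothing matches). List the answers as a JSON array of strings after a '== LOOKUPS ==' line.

Trace:
  add 235.0.0.0/8 -> H2 at depth 8
  - 235.0.0.0/8 clear@8
  add 235.64.0.0/12 -> H2 at depth 12
  Q 235.64.0.3: descend 111010110100 ; hops seen [H2] ; pick H2
  add 0.0.0.0/0 -> H3 at depth 0
  add 235.0.0.0/8 -> H2 at depth 8
  - 235.64.0.0/12 clear@12
  Q 235.0.0.11: descend 111010110 ; hops seen [H3,H2] ; pick H2
  Q 235.0.62.52: descend 111010110 ; hops seen [H3,H2] ; pick H2
  Q 235.0.2.58: descend 111010110 ; hops seen [H3,H2] ; pick H2
  add 235.240.0.0/12 -> H5 at depth 12
  Q 235.0.0.8: descend 111010110 ; hops seen [H3,H2] ; pick H2
  Q 120.190.179.31: descend ε ; hops seen [H3] ; pick H3
  Q 235.1.78.124: descend 111010110 ; hops seen [H3,H2] ; pick H2
  - 235.240.0.0/12 clear@12
  Q 235.142.83.184: descend 111010111 ; hops seen [H3,H2] ; pick H2

== LOOKUPS ==
["H2","H2","H2","H2","H2","H3","H2","H2"]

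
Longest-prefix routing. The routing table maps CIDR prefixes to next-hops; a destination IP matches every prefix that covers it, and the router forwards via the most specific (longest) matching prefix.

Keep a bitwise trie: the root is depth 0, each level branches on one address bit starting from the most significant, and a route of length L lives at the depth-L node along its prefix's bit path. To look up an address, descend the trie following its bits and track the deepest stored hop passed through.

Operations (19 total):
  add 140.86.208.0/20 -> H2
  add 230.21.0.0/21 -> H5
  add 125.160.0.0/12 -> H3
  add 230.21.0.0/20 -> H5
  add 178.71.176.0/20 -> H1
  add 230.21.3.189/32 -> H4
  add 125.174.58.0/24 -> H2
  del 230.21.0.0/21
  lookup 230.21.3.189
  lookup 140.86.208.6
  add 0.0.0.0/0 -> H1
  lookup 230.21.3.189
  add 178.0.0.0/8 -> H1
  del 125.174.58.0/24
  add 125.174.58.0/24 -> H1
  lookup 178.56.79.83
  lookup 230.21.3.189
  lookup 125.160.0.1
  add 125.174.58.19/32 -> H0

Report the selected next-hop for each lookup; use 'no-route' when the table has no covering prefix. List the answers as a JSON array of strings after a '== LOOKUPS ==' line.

Process each operation:
  + 140.86.208.0/20 (H2) depth=20
  + 230.21.0.0/21 (H5) depth=21
  + 125.160.0.0/12 (H3) depth=12
  + 230.21.0.0/20 (H5) depth=20
  + 178.71.176.0/20 (H1) depth=20
  + 230.21.3.189/32 (H4) depth=32
  + 125.174.58.0/24 (H2) depth=24
  del 230.21.0.0/21 (clear depth 21)
  Q 230.21.3.189: descend 11100110000101010000001110111101 ; hops seen [H5,H4] ; pick H4
  Q 140.86.208.6: descend 10001100010101101101 ; hops seen [H2] ; pick H2
  + 0.0.0.0/0 (H1) depth=0
  Q 230.21.3.189: descend 11100110000101010000001110111101 ; hops seen [H1,H5,H4] ; pick H4
  + 178.0.0.0/8 (H1) depth=8
  del 125.174.58.0/24 (clear depth 24)
  + 125.174.58.0/24 (H1) depth=24
  Q 178.56.79.83: descend 101100100 ; hops seen [H1,H1] ; pick H1
  Q 230.21.3.189: descend 11100110000101010000001110111101 ; hops seen [H1,H5,H4] ; pick H4
  Q 125.160.0.1: descend 011111011010 ; hops seen [H1,H3] ; pick H3
  + 125.174.58.19/32 (H0) depth=32

== LOOKUPS ==
["H4","H2","H4","H1","H4","H3"]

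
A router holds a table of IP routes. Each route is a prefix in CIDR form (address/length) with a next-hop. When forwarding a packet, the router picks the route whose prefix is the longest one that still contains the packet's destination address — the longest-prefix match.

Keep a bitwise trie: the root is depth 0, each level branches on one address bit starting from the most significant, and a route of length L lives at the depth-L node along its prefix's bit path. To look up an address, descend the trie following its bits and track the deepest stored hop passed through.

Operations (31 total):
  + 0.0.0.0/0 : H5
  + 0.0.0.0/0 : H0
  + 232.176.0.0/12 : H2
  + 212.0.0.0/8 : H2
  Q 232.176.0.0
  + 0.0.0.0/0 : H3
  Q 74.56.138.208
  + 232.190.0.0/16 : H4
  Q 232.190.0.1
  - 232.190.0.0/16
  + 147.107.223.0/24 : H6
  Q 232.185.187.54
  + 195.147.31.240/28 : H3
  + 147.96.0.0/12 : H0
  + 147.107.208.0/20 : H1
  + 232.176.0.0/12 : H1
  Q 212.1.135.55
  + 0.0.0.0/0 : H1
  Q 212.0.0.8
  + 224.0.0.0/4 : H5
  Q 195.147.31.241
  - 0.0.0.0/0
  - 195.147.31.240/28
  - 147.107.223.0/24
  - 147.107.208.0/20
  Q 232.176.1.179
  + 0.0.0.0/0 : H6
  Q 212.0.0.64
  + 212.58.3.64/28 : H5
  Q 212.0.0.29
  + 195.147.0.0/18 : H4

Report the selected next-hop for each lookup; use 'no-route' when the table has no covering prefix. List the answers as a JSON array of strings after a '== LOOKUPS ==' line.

Apply in order:
  add 0.0.0.0/0 -> H5 at depth 0
  add 0.0.0.0/0 -> H0 at depth 0
  add 232.176.0.0/12 -> H2 at depth 12
  add 212.0.0.0/8 -> H2 at depth 8
  ? 232.176.0.0  path d0:H0→d1:-→d2:-→d3:-→d4:-→d5:-→d6:-→d7:-→d8:-→d9:-→d10:-→d11:-→d12:H2  best=H2
  add 0.0.0.0/0 -> H3 at depth 0
  ? 74.56.138.208  path d0:H3  best=H3
  add 232.190.0.0/16 -> H4 at depth 16
  ? 232.190.0.1  path d0:H3→d1:-→d2:-→d3:-→d4:-→d5:-→d6:-→d7:-→d8:-→d9:-→d10:-→d11:-→d12:H2→d13:-→d14:-→d15:-→d16:H4  best=H4
  - 232.190.0.0/16 clear@16
  add 147.107.223.0/24 -> H6 at depth 24
  ? 232.185.187.54  path d0:H3→d1:-→d2:-→d3:-→d4:-→d5:-→d6:-→d7:-→d8:-→d9:-→d10:-→d11:-→d12:H2→d13:-  best=H2
  add 195.147.31.240/28 -> H3 at depth 28
  add 147.96.0.0/12 -> H0 at depth 12
  add 147.107.208.0/20 -> H1 at depth 20
  add 232.176.0.0/12 -> H1 at depth 12
  ? 212.1.135.55  path d0:H3→d1:-→d2:-→d3:-→d4:-→d5:-→d6:-→d7:-→d8:H2  best=H2
  add 0.0.0.0/0 -> H1 at depth 0
  ? 212.0.0.8  path d0:H1→d1:-→d2:-→d3:-→d4:-→d5:-→d6:-→d7:-→d8:H2  best=H2
  add 224.0.0.0/4 -> H5 at depth 4
  ? 195.147.31.241  path d0:H1→d1:-→d2:-→d3:-→d4:-→d5:-→d6:-→d7:-→d8:-→d9:-→d10:-→d11:-→d12:-→d13:-→d14:-→d15:-→d16:-→d17:-→d18:-→d19:-→d20:-→d21:-→d22:-→d23:-→d24:-→d25:-→d26:-→d27:-→d28:H3  best=H3
  - 0.0.0.0/0 clear@0
  - 195.147.31.240/28 clear@28
  - 147.107.223.0/24 clear@24
  - 147.107.208.0/20 clear@20
  ? 232.176.1.179  path d0:-→d1:-→d2:-→d3:-→d4:H5→d5:-→d6:-→d7:-→d8:-→d9:-→d10:-→d11:-→d12:H1  best=H1
  add 0.0.0.0/0 -> H6 at depth 0
  ? 212.0.0.64  path d0:H6→d1:-→d2:-→d3:-→d4:-→d5:-→d6:-→d7:-→d8:H2  best=H2
  add 212.58.3.64/28 -> H5 at depth 28
  ? 212.0.0.29  path d0:H6→d1:-→d2:-→d3:-→d4:-→d5:-→d6:-→d7:-→d8:H2→d9:-→d10:-  best=H2
  add 195.147.0.0/18 -> H4 at depth 18

== LOOKUPS ==
["H2","H3","H4","H2","H2","H2","H3","H1","H2","H2"]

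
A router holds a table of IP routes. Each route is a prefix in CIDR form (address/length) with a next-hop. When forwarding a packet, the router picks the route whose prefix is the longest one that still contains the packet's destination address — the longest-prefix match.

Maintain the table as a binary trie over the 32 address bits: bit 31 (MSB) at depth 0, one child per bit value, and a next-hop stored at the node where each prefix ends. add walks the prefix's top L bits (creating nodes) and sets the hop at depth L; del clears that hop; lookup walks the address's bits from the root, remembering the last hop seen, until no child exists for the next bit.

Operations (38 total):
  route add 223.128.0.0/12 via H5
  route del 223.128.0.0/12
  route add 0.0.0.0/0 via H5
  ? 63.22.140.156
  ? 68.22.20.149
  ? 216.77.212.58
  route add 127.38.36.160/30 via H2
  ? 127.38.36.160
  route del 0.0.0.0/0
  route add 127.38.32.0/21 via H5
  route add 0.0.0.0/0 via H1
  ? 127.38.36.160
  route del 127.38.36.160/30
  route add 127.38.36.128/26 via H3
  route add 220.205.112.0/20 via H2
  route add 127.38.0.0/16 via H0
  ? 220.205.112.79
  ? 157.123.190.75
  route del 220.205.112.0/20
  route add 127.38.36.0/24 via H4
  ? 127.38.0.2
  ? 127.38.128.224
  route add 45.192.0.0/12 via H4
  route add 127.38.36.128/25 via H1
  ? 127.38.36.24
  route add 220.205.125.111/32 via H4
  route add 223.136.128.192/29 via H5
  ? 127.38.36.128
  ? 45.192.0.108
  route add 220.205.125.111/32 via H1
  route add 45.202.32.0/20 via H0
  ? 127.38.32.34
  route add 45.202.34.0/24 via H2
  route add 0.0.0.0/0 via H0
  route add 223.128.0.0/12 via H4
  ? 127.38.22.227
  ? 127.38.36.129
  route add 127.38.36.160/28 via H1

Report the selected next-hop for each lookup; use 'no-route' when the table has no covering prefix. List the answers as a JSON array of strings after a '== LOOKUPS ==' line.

Apply in order:
  add 223.128.0.0/12 -> H5 at depth 12
  del 223.128.0.0/12 (clear depth 12)
  add 0.0.0.0/0 -> H5 at depth 0
  ? 63.22.140.156  path d0:H5  best=H5
  ? 68.22.20.149  path d0:H5  best=H5
  ? 216.77.212.58  path d0:H5→d1:-→d2:-→d3:-→d4:-→d5:-  best=H5
  add 127.38.36.160/30 -> H2 at depth 30
  ? 127.38.36.160  path d0:H5→d1:-→d2:-→d3:-→d4:-→d5:-→d6:-→d7:-→d8:-→d9:-→d10:-→d11:-→d12:-→d13:-→d14:-→d15:-→d16:-→d17:-→d18:-→d19:-→d20:-→d21:-→d22:-→d23:-→d24:-→d25:-→d26:-→d27:-→d28:-→d29:-→d30:H2  best=H2
  del 0.0.0.0/0 (clear depth 0)
  add 127.38.32.0/21 -> H5 at depth 21
  add 0.0.0.0/0 -> H1 at depth 0
  ? 127.38.36.160  path d0:H1→d1:-→d2:-→d3:-→d4:-→d5:-→d6:-→d7:-→d8:-→d9:-→d10:-→d11:-→d12:-→d13:-→d14:-→d15:-→d16:-→d17:-→d18:-→d19:-→d20:-→d21:H5→d22:-→d23:-→d24:-→d25:-→d26:-→d27:-→d28:-→d29:-→d30:H2  best=H2
  del 127.38.36.160/30 (clear depth 30)
  add 127.38.36.128/26 -> H3 at depth 26
  add 220.205.112.0/20 -> H2 at depth 20
  add 127.38.0.0/16 -> H0 at depth 16
  ? 220.205.112.79  path d0:H1→d1:-→d2:-→d3:-→d4:-→d5:-→d6:-→d7:-→d8:-→d9:-→d10:-→d11:-→d12:-→d13:-→d14:-→d15:-→d16:-→d17:-→d18:-→d19:-→d20:H2  best=H2
  ? 157.123.190.75  path d0:H1→d1:-  best=H1
  del 220.205.112.0/20 (clear depth 20)
  add 127.38.36.0/24 -> H4 at depth 24
  ? 127.38.0.2  path d0:H1→d1:-→d2:-→d3:-→d4:-→d5:-→d6:-→d7:-→d8:-→d9:-→d10:-→d11:-→d12:-→d13:-→d14:-→d15:-→d16:H0→d17:-→d18:-  best=H0
  ? 127.38.128.224  path d0:H1→d1:-→d2:-→d3:-→d4:-→d5:-→d6:-→d7:-→d8:-→d9:-→d10:-→d11:-→d12:-→d13:-→d14:-→d15:-→d16:H0  best=H0
  add 45.192.0.0/12 -> H4 at depth 12
  add 127.38.36.128/25 -> H1 at depth 25
  ? 127.38.36.24  path d0:H1→d1:-→d2:-→d3:-→d4:-→d5:-→d6:-→d7:-→d8:-→d9:-→d10:-→d11:-→d12:-→d13:-→d14:-→d15:-→d16:H0→d17:-→d18:-→d19:-→d20:-→d21:H5→d22:-→d23:-→d24:H4  best=H4
  add 220.205.125.111/32 -> H4 at depth 32
  add 223.136.128.192/29 -> H5 at depth 29
  ? 127.38.36.128  path d0:H1→d1:-→d2:-→d3:-→d4:-→d5:-→d6:-→d7:-→d8:-→d9:-→d10:-→d11:-→d12:-→d13:-→d14:-→d15:-→d16:H0→d17:-→d18:-→d19:-→d20:-→d21:H5→d22:-→d23:-→d24:H4→d25:H1→d26:H3  best=H3
  ? 45.192.0.108  path d0:H1→d1:-→d2:-→d3:-→d4:-→d5:-→d6:-→d7:-→d8:-→d9:-→d10:-→d11:-→d12:H4  best=H4
  add 220.205.125.111/32 -> H1 at depth 32
  add 45.202.32.0/20 -> H0 at depth 20
  ? 127.38.32.34  path d0:H1→d1:-→d2:-→d3:-→d4:-→d5:-→d6:-→d7:-→d8:-→d9:-→d10:-→d11:-→d12:-→d13:-→d14:-→d15:-→d16:H0→d17:-→d18:-→d19:-→d20:-→d21:H5  best=H5
  add 45.202.34.0/24 -> H2 at depth 24
  add 0.0.0.0/0 -> H0 at depth 0
  add 223.128.0.0/12 -> H4 at depth 12
  ? 127.38.22.227  path d0:H0→d1:-→d2:-→d3:-→d4:-→d5:-→d6:-→d7:-→d8:-→d9:-→d10:-→d11:-→d12:-→d13:-→d14:-→d15:-→d16:H0→d17:-→d18:-  best=H0
  ? 127.38.36.129  path d0:H0→d1:-→d2:-→d3:-→d4:-→d5:-→d6:-→d7:-→d8:-→d9:-→d10:-→d11:-→d12:-→d13:-→d14:-→d15:-→d16:H0→d17:-→d18:-→d19:-→d20:-→d21:H5→d22:-→d23:-→d24:H4→d25:H1→d26:H3  best=H3
  add 127.38.36.160/28 -> H1 at depth 28

== LOOKUPS ==
["H5","H5","H5","H2","H2","H2","H1","H0","H0","H4","H3","H4","H5","H0","H3"]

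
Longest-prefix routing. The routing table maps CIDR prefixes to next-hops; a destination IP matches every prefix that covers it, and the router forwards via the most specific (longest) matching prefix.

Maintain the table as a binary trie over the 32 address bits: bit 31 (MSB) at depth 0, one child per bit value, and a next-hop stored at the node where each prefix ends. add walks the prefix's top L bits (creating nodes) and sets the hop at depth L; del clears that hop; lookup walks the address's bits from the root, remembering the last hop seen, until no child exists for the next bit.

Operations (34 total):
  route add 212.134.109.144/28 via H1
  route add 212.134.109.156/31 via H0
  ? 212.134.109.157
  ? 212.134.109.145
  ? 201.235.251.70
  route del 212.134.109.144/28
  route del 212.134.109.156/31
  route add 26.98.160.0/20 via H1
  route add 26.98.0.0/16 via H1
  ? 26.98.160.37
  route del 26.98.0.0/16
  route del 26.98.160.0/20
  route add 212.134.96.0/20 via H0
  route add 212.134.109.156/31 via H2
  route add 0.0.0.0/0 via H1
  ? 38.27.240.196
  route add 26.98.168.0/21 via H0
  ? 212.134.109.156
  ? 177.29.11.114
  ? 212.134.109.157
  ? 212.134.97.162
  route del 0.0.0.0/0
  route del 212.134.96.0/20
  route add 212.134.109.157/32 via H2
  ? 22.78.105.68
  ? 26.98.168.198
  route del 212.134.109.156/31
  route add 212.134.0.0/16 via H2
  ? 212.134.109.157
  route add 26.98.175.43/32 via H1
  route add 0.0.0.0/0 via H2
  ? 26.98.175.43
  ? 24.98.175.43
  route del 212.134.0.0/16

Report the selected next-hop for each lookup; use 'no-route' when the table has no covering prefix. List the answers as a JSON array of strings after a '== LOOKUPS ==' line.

Apply in order:
  add 212.134.109.144/28 -> H1 at depth 28
  add 212.134.109.156/31 -> H0 at depth 31
  lookup 212.134.109.157: bits 1101010010000110011011011001110 walk d0:-→d1:-→d2:-→d3:-→d4:-→d5:-→d6:-→d7:-→d8:-→d9:-→d10:-→d11:-→d12:-→d13:-→d14:-→d15:-→d16:-→d17:-→d18:-→d19:-→d20:-→d21:-→d22:-→d23:-→d24:-→d25:-→d26:-→d27:-→d28:H1→d29:-→d30:-→d31:H0 -> H0
  lookup 212.134.109.145: bits 1101010010000110011011011001 walk d0:-→d1:-→d2:-→d3:-→d4:-→d5:-→d6:-→d7:-→d8:-→d9:-→d10:-→d11:-→d12:-→d13:-→d14:-→d15:-→d16:-→d17:-→d18:-→d19:-→d20:-→d21:-→d22:-→d23:-→d24:-→d25:-→d26:-→d27:-→d28:H1 -> H1
  lookup 201.235.251.70: bits 110 walk d0:-→d1:-→d2:-→d3:- -> no-route
  del 212.134.109.144/28 (clear depth 28)
  del 212.134.109.156/31 (clear depth 31)
  add 26.98.160.0/20 -> H1 at depth 20
  add 26.98.0.0/16 -> H1 at depth 16
  lookup 26.98.160.37: bits 00011010011000101010 walk d0:-→d1:-→d2:-→d3:-→d4:-→d5:-→d6:-→d7:-→d8:-→d9:-→d10:-→d11:-→d12:-→d13:-→d14:-→d15:-→d16:H1→d17:-→d18:-→d19:-→d20:H1 -> H1
  del 26.98.0.0/16 (clear depth 16)
  del 26.98.160.0/20 (clear depth 20)
  add 212.134.96.0/20 -> H0 at depth 20
  add 212.134.109.156/31 -> H2 at depth 31
  add 0.0.0.0/0 -> H1 at depth 0
  lookup 38.27.240.196: bits 00 walk d0:H1→d1:-→d2:- -> H1
  add 26.98.168.0/21 -> H0 at depth 21
  lookup 212.134.109.156: bits 1101010010000110011011011001110 walk d0:H1→d1:-→d2:-→d3:-→d4:-→d5:-→d6:-→d7:-→d8:-→d9:-→d10:-→d11:-→d12:-→d13:-→d14:-→d15:-→d16:-→d17:-→d18:-→d19:-→d20:H0→d21:-→d22:-→d23:-→d24:-→d25:-→d26:-→d27:-→d28:-→d29:-→d30:-→d31:H2 -> H2
  lookup 177.29.11.114: bits 1 walk d0:H1→d1:- -> H1
  lookup 212.134.109.157: bits 1101010010000110011011011001110 walk d0:H1→d1:-→d2:-→d3:-→d4:-→d5:-→d6:-→d7:-→d8:-→d9:-→d10:-→d11:-→d12:-→d13:-→d14:-→d15:-→d16:-→d17:-→d18:-→d19:-→d20:H0→d21:-→d22:-→d23:-→d24:-→d25:-→d26:-→d27:-→d28:-→d29:-→d30:-→d31:H2 -> H2
  lookup 212.134.97.162: bits 11010100100001100110 walk d0:H1→d1:-→d2:-→d3:-→d4:-→d5:-→d6:-→d7:-→d8:-→d9:-→d10:-→d11:-→d12:-→d13:-→d14:-→d15:-→d16:-→d17:-→d18:-→d19:-→d20:H0 -> H0
  del 0.0.0.0/0 (clear depth 0)
  del 212.134.96.0/20 (clear depth 20)
  add 212.134.109.157/32 -> H2 at depth 32
  lookup 22.78.105.68: bits 0001 walk d0:-→d1:-→d2:-→d3:-→d4:- -> no-route
  lookup 26.98.168.198: bits 000110100110001010101 walk d0:-→d1:-→d2:-→d3:-→d4:-→d5:-→d6:-→d7:-→d8:-→d9:-→d10:-→d11:-→d12:-→d13:-→d14:-→d15:-→d16:-→d17:-→d18:-→d19:-→d20:-→d21:H0 -> H0
  del 212.134.109.156/31 (clear depth 31)
  add 212.134.0.0/16 -> H2 at depth 16
  lookup 212.134.109.157: bits 11010100100001100110110110011101 walk d0:-→d1:-→d2:-→d3:-→d4:-→d5:-→d6:-→d7:-→d8:-→d9:-→d10:-→d11:-→d12:-→d13:-→d14:-→d15:-→d16:H2→d17:-→d18:-→d19:-→d20:-→d21:-→d22:-→d23:-→d24:-→d25:-→d26:-→d27:-→d28:-→d29:-→d30:-→d31:-→d32:H2 -> H2
  add 26.98.175.43/32 -> H1 at depth 32
  add 0.0.0.0/0 -> H2 at depth 0
  lookup 26.98.175.43: bits 00011010011000101010111100101011 walk d0:H2→d1:-→d2:-→d3:-→d4:-→d5:-→d6:-→d7:-→d8:-→d9:-→d10:-→d11:-→d12:-→d13:-→d14:-→d15:-→d16:-→d17:-→d18:-→d19:-→d20:-→d21:H0→d22:-→d23:-→d24:-→d25:-→d26:-→d27:-→d28:-→d29:-→d30:-→d31:-→d32:H1 -> H1
  lookup 24.98.175.43: bits 000110 walk d0:H2→d1:-→d2:-→d3:-→d4:-→d5:-→d6:- -> H2
  del 212.134.0.0/16 (clear depth 16)

== LOOKUPS ==
["H0","H1","no-route","H1","H1","H2","H1","H2","H0","no-route","H0","H2","H1","H2"]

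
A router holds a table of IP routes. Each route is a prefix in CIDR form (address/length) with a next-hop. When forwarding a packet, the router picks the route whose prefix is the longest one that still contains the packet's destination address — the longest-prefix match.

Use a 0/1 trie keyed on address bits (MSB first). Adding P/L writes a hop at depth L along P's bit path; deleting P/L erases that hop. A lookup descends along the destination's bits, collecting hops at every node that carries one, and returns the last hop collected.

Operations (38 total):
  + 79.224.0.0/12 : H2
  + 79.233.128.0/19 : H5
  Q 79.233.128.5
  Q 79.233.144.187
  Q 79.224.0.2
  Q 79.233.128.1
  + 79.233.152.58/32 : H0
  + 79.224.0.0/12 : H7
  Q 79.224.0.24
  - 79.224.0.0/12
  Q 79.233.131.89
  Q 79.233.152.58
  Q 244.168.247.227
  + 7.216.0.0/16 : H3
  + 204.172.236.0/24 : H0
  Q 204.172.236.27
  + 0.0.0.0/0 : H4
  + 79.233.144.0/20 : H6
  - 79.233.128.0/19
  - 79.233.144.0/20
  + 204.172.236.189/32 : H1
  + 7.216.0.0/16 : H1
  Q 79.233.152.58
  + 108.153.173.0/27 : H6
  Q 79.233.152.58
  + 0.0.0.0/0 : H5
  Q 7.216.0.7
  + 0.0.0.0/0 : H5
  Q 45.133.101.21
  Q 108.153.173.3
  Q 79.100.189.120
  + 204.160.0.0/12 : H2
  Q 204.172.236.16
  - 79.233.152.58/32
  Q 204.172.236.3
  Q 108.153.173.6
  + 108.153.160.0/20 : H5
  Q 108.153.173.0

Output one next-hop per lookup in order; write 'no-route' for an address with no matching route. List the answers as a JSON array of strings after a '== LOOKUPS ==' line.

Trace:
  + 79.224.0.0/12 (H2) depth=12
  + 79.233.128.0/19 (H5) depth=19
  Q 79.233.128.5: descend 0100111111101001100 ; hops seen [H2,H5] ; pick H5
  Q 79.233.144.187: descend 0100111111101001100 ; hops seen [H2,H5] ; pick H5
  Q 79.224.0.2: descend 010011111110 ; hops seen [H2] ; pick H2
  Q 79.233.128.1: descend 0100111111101001100 ; hops seen [H2,H5] ; pick H5
  + 79.233.152.58/32 (H0) depth=32
  + 79.224.0.0/12 (H7) depth=12
  Q 79.224.0.24: descend 010011111110 ; hops seen [H7] ; pick H7
  del 79.224.0.0/12 (clear depth 12)
  Q 79.233.131.89: descend 0100111111101001100 ; hops seen [H5] ; pick H5
  Q 79.233.152.58: descend 01001111111010011001100000111010 ; hops seen [H5,H0] ; pick H0
  Q 244.168.247.227: descend ε ; hops seen [∅] ; pick no-route
  + 7.216.0.0/16 (H3) depth=16
  + 204.172.236.0/24 (H0) depth=24
  Q 204.172.236.27: descend 110011001010110011101100 ; hops seen [H0] ; pick H0
  + 0.0.0.0/0 (H4) depth=0
  + 79.233.144.0/20 (H6) depth=20
  del 79.233.128.0/19 (clear depth 19)
  del 79.233.144.0/20 (clear depth 20)
  + 204.172.236.189/32 (H1) depth=32
  + 7.216.0.0/16 (H1) depth=16
  Q 79.233.152.58: descend 01001111111010011001100000111010 ; hops seen [H4,H0] ; pick H0
  + 108.153.173.0/27 (H6) depth=27
  Q 79.233.152.58: descend 01001111111010011001100000111010 ; hops seen [H4,H0] ; pick H0
  + 0.0.0.0/0 (H5) depth=0
  Q 7.216.0.7: descend 0000011111011000 ; hops seen [H5,H1] ; pick H1
  + 0.0.0.0/0 (H5) depth=0
  Q 45.133.101.21: descend 00 ; hops seen [H5] ; pick H5
  Q 108.153.173.3: descend 011011001001100110101101000 ; hops seen [H5,H6] ; pick H6
  Q 79.100.189.120: descend 01001111 ; hops seen [H5] ; pick H5
  + 204.160.0.0/12 (H2) depth=12
  Q 204.172.236.16: descend 110011001010110011101100 ; hops seen [H5,H2,H0] ; pick H0
  del 79.233.152.58/32 (clear depth 32)
  Q 204.172.236.3: descend 110011001010110011101100 ; hops seen [H5,H2,H0] ; pick H0
  Q 108.153.173.6: descend 011011001001100110101101000 ; hops seen [H5,H6] ; pick H6
  + 108.153.160.0/20 (H5) depth=20
  Q 108.153.173.0: descend 011011001001100110101101000 ; hops seen [H5,H5,H6] ; pick H6

== LOOKUPS ==
["H5","H5","H2","H5","H7","H5","H0","no-route","H0","H0","H0","H1","H5","H6","H5","H0","H0","H6","H6"]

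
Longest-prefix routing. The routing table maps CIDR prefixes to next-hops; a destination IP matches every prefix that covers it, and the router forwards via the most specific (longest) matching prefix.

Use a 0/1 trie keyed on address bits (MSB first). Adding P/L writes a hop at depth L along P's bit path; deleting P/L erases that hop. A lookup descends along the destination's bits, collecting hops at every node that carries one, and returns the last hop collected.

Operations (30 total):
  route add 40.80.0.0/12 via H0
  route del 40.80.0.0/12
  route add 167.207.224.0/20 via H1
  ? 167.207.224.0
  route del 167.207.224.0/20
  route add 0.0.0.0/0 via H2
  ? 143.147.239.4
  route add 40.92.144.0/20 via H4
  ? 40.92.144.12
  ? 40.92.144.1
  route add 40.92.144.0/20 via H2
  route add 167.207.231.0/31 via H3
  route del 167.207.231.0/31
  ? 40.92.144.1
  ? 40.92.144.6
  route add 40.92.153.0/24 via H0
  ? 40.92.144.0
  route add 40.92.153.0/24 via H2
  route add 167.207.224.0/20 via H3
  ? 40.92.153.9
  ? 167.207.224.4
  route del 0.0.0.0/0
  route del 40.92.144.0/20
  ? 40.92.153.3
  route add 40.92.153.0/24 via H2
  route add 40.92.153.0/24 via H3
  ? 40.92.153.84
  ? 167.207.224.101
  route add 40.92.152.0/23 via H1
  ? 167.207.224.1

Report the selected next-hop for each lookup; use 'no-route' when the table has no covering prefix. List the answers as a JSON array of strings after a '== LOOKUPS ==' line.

Process each operation:
  + 40.80.0.0/12 (H0) depth=12
  - 40.80.0.0/12 clear@12
  + 167.207.224.0/20 (H1) depth=20
  Q 167.207.224.0: descend 10100111110011111110 ; hops seen [H1] ; pick H1
  - 167.207.224.0/20 clear@20
  + 0.0.0.0/0 (H2) depth=0
  Q 143.147.239.4: descend 10 ; hops seen [H2] ; pick H2
  + 40.92.144.0/20 (H4) depth=20
  Q 40.92.144.12: descend 00101000010111001001 ; hops seen [H2,H4] ; pick H4
  Q 40.92.144.1: descend 00101000010111001001 ; hops seen [H2,H4] ; pick H4
  + 40.92.144.0/20 (H2) depth=20
  + 167.207.231.0/31 (H3) depth=31
  - 167.207.231.0/31 clear@31
  Q 40.92.144.1: descend 00101000010111001001 ; hops seen [H2,H2] ; pick H2
  Q 40.92.144.6: descend 00101000010111001001 ; hops seen [H2,H2] ; pick H2
  + 40.92.153.0/24 (H0) depth=24
  Q 40.92.144.0: descend 00101000010111001001 ; hops seen [H2,H2] ; pick H2
  + 40.92.153.0/24 (H2) depth=24
  + 167.207.224.0/20 (H3) depth=20
  Q 40.92.153.9: descend 001010000101110010011001 ; hops seen [H2,H2,H2] ; pick H2
  Q 167.207.224.4: descend 101001111100111111100 ; hops seen [H2,H3] ; pick H3
  - 0.0.0.0/0 clear@0
  - 40.92.144.0/20 clear@20
  Q 40.92.153.3: descend 001010000101110010011001 ; hops seen [H2] ; pick H2
  + 40.92.153.0/24 (H2) depth=24
  + 40.92.153.0/24 (H3) depth=24
  Q 40.92.153.84: descend 001010000101110010011001 ; hops seen [H3] ; pick H3
  Q 167.207.224.101: descend 101001111100111111100 ; hops seen [H3] ; pick H3
  + 40.92.152.0/23 (H1) depth=23
  Q 167.207.224.1: descend 101001111100111111100 ; hops seen [H3] ; pick H3

== LOOKUPS ==
["H1","H2","H4","H4","H2","H2","H2","H2","H3","H2","H3","H3","H3"]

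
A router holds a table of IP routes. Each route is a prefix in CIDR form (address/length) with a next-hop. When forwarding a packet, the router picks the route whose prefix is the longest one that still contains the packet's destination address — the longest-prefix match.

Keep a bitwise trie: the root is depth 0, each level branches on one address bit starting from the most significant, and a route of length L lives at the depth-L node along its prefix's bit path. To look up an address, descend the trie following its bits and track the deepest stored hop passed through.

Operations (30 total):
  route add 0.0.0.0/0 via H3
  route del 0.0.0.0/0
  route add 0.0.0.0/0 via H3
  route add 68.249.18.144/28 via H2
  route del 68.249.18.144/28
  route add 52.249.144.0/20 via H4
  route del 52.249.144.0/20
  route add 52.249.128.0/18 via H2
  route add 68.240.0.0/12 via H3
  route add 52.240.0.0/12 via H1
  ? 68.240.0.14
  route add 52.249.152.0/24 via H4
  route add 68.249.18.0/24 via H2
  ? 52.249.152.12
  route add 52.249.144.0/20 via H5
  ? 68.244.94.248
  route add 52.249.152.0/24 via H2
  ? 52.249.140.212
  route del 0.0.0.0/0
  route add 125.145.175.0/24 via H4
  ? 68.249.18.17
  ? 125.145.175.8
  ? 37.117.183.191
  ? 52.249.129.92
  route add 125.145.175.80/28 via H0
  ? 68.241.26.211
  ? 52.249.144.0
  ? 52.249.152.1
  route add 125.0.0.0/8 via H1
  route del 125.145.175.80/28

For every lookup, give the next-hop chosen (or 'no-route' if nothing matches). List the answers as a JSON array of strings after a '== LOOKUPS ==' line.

Process each operation:
  add 0.0.0.0/0 -> H3 at depth 0
  del 0.0.0.0/0 (clear depth 0)
  add 0.0.0.0/0 -> H3 at depth 0
  add 68.249.18.144/28 -> H2 at depth 28
  del 68.249.18.144/28 (clear depth 28)
  add 52.249.144.0/20 -> H4 at depth 20
  del 52.249.144.0/20 (clear depth 20)
  add 52.249.128.0/18 -> H2 at depth 18
  add 68.240.0.0/12 -> H3 at depth 12
  add 52.240.0.0/12 -> H1 at depth 12
  lookup 68.240.0.14: bits 010001001111 walk d0:H3→d1:-→d2:-→d3:-→d4:-→d5:-→d6:-→d7:-→d8:-→d9:-→d10:-→d11:-→d12:H3 -> H3
  add 52.249.152.0/24 -> H4 at depth 24
  add 68.249.18.0/24 -> H2 at depth 24
  lookup 52.249.152.12: bits 001101001111100110011000 walk d0:H3→d1:-→d2:-→d3:-→d4:-→d5:-→d6:-→d7:-→d8:-→d9:-→d10:-→d11:-→d12:H1→d13:-→d14:-→d15:-→d16:-→d17:-→d18:H2→d19:-→d20:-→d21:-→d22:-→d23:-→d24:H4 -> H4
  add 52.249.144.0/20 -> H5 at depth 20
  lookup 68.244.94.248: bits 010001001111 walk d0:H3→d1:-→d2:-→d3:-→d4:-→d5:-→d6:-→d7:-→d8:-→d9:-→d10:-→d11:-→d12:H3 -> H3
  add 52.249.152.0/24 -> H2 at depth 24
  lookup 52.249.140.212: bits 0011010011111001100 walk d0:H3→d1:-→d2:-→d3:-→d4:-→d5:-→d6:-→d7:-→d8:-→d9:-→d10:-→d11:-→d12:H1→d13:-→d14:-→d15:-→d16:-→d17:-→d18:H2→d19:- -> H2
  del 0.0.0.0/0 (clear depth 0)
  add 125.145.175.0/24 -> H4 at depth 24
  lookup 68.249.18.17: bits 010001001111100100010010 walk d0:-→d1:-→d2:-→d3:-→d4:-→d5:-→d6:-→d7:-→d8:-→d9:-→d10:-→d11:-→d12:H3→d13:-→d14:-→d15:-→d16:-→d17:-→d18:-→d19:-→d20:-→d21:-→d22:-→d23:-→d24:H2 -> H2
  lookup 125.145.175.8: bits 011111011001000110101111 walk d0:-→d1:-→d2:-→d3:-→d4:-→d5:-→d6:-→d7:-→d8:-→d9:-→d10:-→d11:-→d12:-→d13:-→d14:-→d15:-→d16:-→d17:-→d18:-→d19:-→d20:-→d21:-→d22:-→d23:-→d24:H4 -> H4
  lookup 37.117.183.191: bits 001 walk d0:-→d1:-→d2:-→d3:- -> no-route
  lookup 52.249.129.92: bits 0011010011111001100 walk d0:-→d1:-→d2:-→d3:-→d4:-→d5:-→d6:-→d7:-→d8:-→d9:-→d10:-→d11:-→d12:H1→d13:-→d14:-→d15:-→d16:-→d17:-→d18:H2→d19:- -> H2
  add 125.145.175.80/28 -> H0 at depth 28
  lookup 68.241.26.211: bits 010001001111 walk d0:-→d1:-→d2:-→d3:-→d4:-→d5:-→d6:-→d7:-→d8:-→d9:-→d10:-→d11:-→d12:H3 -> H3
  lookup 52.249.144.0: bits 00110100111110011001 walk d0:-→d1:-→d2:-→d3:-→d4:-→d5:-→d6:-→d7:-→d8:-→d9:-→d10:-→d11:-→d12:H1→d13:-→d14:-→d15:-→d16:-→d17:-→d18:H2→d19:-→d20:H5 -> H5
  lookup 52.249.152.1: bits 001101001111100110011000 walk d0:-→d1:-→d2:-→d3:-→d4:-→d5:-→d6:-→d7:-→d8:-→d9:-→d10:-→d11:-→d12:H1→d13:-→d14:-→d15:-→d16:-→d17:-→d18:H2→d19:-→d20:H5→d21:-→d22:-→d23:-→d24:H2 -> H2
  add 125.0.0.0/8 -> H1 at depth 8
  del 125.145.175.80/28 (clear depth 28)

== LOOKUPS ==
["H3","H4","H3","H2","H2","H4","no-route","H2","H3","H5","H2"]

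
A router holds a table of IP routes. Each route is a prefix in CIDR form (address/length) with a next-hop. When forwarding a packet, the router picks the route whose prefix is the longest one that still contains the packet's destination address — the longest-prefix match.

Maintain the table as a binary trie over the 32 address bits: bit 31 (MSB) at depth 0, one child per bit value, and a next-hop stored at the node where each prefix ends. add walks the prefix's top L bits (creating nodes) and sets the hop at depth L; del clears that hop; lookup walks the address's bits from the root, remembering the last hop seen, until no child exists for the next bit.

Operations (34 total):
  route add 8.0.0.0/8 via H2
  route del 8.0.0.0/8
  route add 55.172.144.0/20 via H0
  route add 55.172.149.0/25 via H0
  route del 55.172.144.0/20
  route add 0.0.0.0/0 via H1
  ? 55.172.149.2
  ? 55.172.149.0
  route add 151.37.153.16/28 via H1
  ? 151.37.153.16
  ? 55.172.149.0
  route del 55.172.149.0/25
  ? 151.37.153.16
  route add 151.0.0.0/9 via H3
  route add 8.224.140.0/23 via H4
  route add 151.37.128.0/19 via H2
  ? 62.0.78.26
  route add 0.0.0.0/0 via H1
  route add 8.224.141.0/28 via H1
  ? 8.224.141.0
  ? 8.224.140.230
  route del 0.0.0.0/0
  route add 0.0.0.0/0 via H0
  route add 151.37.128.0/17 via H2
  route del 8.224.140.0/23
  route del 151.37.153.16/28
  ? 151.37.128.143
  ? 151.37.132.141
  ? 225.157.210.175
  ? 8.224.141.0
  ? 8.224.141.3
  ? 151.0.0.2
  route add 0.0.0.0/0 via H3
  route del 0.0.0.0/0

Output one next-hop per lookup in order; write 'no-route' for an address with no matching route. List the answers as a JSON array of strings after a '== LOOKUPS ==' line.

Trace:
  add 8.0.0.0/8 -> H2 at depth 8
  del 8.0.0.0/8 (clear depth 8)
  add 55.172.144.0/20 -> H0 at depth 20
  add 55.172.149.0/25 -> H0 at depth 25
  del 55.172.144.0/20 (clear depth 20)
  add 0.0.0.0/0 -> H1 at depth 0
  lookup 55.172.149.2: bits 0011011110101100100101010 walk d0:H1→d1:-→d2:-→d3:-→d4:-→d5:-→d6:-→d7:-→d8:-→d9:-→d10:-→d11:-→d12:-→d13:-→d14:-→d15:-→d16:-→d17:-→d18:-→d19:-→d20:-→d21:-→d22:-→d23:-→d24:-→d25:H0 -> H0
  lookup 55.172.149.0: bits 0011011110101100100101010 walk d0:H1→d1:-→d2:-→d3:-→d4:-→d5:-→d6:-→d7:-→d8:-→d9:-→d10:-→d11:-→d12:-→d13:-→d14:-→d15:-→d16:-→d17:-→d18:-→d19:-→d20:-→d21:-→d22:-→d23:-→d24:-→d25:H0 -> H0
  add 151.37.153.16/28 -> H1 at depth 28
  lookup 151.37.153.16: bits 1001011100100101100110010001 walk d0:H1→d1:-→d2:-→d3:-→d4:-→d5:-→d6:-→d7:-→d8:-→d9:-→d10:-→d11:-→d12:-→d13:-→d14:-→d15:-→d16:-→d17:-→d18:-→d19:-→d20:-→d21:-→d22:-→d23:-→d24:-→d25:-→d26:-→d27:-→d28:H1 -> H1
  lookup 55.172.149.0: bits 0011011110101100100101010 walk d0:H1→d1:-→d2:-→d3:-→d4:-→d5:-→d6:-→d7:-→d8:-→d9:-→d10:-→d11:-→d12:-→d13:-→d14:-→d15:-→d16:-→d17:-→d18:-→d19:-→d20:-→d21:-→d22:-→d23:-→d24:-→d25:H0 -> H0
  del 55.172.149.0/25 (clear depth 25)
  lookup 151.37.153.16: bits 1001011100100101100110010001 walk d0:H1→d1:-→d2:-→d3:-→d4:-→d5:-→d6:-→d7:-→d8:-→d9:-→d10:-→d11:-→d12:-→d13:-→d14:-→d15:-→d16:-→d17:-→d18:-→d19:-→d20:-→d21:-→d22:-→d23:-→d24:-→d25:-→d26:-→d27:-→d28:H1 -> H1
  add 151.0.0.0/9 -> H3 at depth 9
  add 8.224.140.0/23 -> H4 at depth 23
  add 151.37.128.0/19 -> H2 at depth 19
  lookup 62.0.78.26: bits 0011 walk d0:H1→d1:-→d2:-→d3:-→d4:- -> H1
  add 0.0.0.0/0 -> H1 at depth 0
  add 8.224.141.0/28 -> H1 at depth 28
  lookup 8.224.141.0: bits 0000100011100000100011010000 walk d0:H1→d1:-→d2:-→d3:-→d4:-→d5:-→d6:-→d7:-→d8:-→d9:-→d10:-→d11:-→d12:-→d13:-→d14:-→d15:-→d16:-→d17:-→d18:-→d19:-→d20:-→d21:-→d22:-→d23:H4→d24:-→d25:-→d26:-→d27:-→d28:H1 -> H1
  lookup 8.224.140.230: bits 00001000111000001000110 walk d0:H1→d1:-→d2:-→d3:-→d4:-→d5:-→d6:-→d7:-→d8:-→d9:-→d10:-→d11:-→d12:-→d13:-→d14:-→d15:-→d16:-→d17:-→d18:-→d19:-→d20:-→d21:-→d22:-→d23:H4 -> H4
  del 0.0.0.0/0 (clear depth 0)
  add 0.0.0.0/0 -> H0 at depth 0
  add 151.37.128.0/17 -> H2 at depth 17
  del 8.224.140.0/23 (clear depth 23)
  del 151.37.153.16/28 (clear depth 28)
  lookup 151.37.128.143: bits 1001011100100101100 walk d0:H0→d1:-→d2:-→d3:-→d4:-→d5:-→d6:-→d7:-→d8:-→d9:H3→d10:-→d11:-→d12:-→d13:-→d14:-→d15:-→d16:-→d17:H2→d18:-→d19:H2 -> H2
  lookup 151.37.132.141: bits 1001011100100101100 walk d0:H0→d1:-→d2:-→d3:-→d4:-→d5:-→d6:-→d7:-→d8:-→d9:H3→d10:-→d11:-→d12:-→d13:-→d14:-→d15:-→d16:-→d17:H2→d18:-→d19:H2 -> H2
  lookup 225.157.210.175: bits 1 walk d0:H0→d1:- -> H0
  lookup 8.224.141.0: bits 0000100011100000100011010000 walk d0:H0→d1:-→d2:-→d3:-→d4:-→d5:-→d6:-→d7:-→d8:-→d9:-→d10:-→d11:-→d12:-→d13:-→d14:-→d15:-→d16:-→d17:-→d18:-→d19:-→d20:-→d21:-→d22:-→d23:-→d24:-→d25:-→d26:-→d27:-→d28:H1 -> H1
  lookup 8.224.141.3: bits 0000100011100000100011010000 walk d0:H0→d1:-→d2:-→d3:-→d4:-→d5:-→d6:-→d7:-→d8:-→d9:-→d10:-→d11:-→d12:-→d13:-→d14:-→d15:-→d16:-→d17:-→d18:-→d19:-→d20:-→d21:-→d22:-→d23:-→d24:-→d25:-→d26:-→d27:-→d28:H1 -> H1
  lookup 151.0.0.2: bits 1001011100 walk d0:H0→d1:-→d2:-→d3:-→d4:-→d5:-→d6:-→d7:-→d8:-→d9:H3→d10:- -> H3
  add 0.0.0.0/0 -> H3 at depth 0
  del 0.0.0.0/0 (clear depth 0)

== LOOKUPS ==
["H0","H0","H1","H0","H1","H1","H1","H4","H2","H2","H0","H1","H1","H3"]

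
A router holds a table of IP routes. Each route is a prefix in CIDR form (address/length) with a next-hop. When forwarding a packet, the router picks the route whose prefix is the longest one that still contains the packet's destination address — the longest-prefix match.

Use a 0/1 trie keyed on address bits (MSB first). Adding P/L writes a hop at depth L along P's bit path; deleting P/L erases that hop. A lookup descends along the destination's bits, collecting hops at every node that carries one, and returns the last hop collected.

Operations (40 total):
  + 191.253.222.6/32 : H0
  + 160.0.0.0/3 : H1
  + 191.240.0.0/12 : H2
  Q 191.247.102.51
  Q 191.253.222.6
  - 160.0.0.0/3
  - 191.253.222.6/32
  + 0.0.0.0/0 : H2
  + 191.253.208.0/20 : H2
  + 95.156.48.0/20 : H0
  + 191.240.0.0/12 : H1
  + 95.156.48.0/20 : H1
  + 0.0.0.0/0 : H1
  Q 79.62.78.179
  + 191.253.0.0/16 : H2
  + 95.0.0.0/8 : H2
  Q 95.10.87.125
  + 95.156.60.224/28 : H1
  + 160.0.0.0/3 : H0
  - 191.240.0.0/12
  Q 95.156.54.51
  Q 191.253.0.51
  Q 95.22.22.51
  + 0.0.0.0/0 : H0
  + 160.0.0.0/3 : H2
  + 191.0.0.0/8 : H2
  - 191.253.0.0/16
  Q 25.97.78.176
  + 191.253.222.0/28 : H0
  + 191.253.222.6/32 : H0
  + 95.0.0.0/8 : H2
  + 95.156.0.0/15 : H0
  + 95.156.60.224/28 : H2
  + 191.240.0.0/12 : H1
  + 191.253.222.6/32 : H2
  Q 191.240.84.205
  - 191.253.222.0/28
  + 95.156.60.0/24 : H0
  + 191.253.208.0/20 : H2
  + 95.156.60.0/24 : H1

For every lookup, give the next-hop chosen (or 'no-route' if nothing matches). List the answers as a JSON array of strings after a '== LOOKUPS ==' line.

Trace:
  + 191.253.222.6/32 (H0) depth=32
  + 160.0.0.0/3 (H1) depth=3
  + 191.240.0.0/12 (H2) depth=12
  Q 191.247.102.51: descend 101111111111 ; hops seen [H1,H2] ; pick H2
  Q 191.253.222.6: descend 10111111111111011101111000000110 ; hops seen [H1,H2,H0] ; pick H0
  del 160.0.0.0/3 (clear depth 3)
  del 191.253.222.6/32 (clear depth 32)
  + 0.0.0.0/0 (H2) depth=0
  + 191.253.208.0/20 (H2) depth=20
  + 95.156.48.0/20 (H0) depth=20
  + 191.240.0.0/12 (H1) depth=12
  + 95.156.48.0/20 (H1) depth=20
  + 0.0.0.0/0 (H1) depth=0
  Q 79.62.78.179: descend 010 ; hops seen [H1] ; pick H1
  + 191.253.0.0/16 (H2) depth=16
  + 95.0.0.0/8 (H2) depth=8
  Q 95.10.87.125: descend 01011111 ; hops seen [H1,H2] ; pick H2
  + 95.156.60.224/28 (H1) depth=28
  + 160.0.0.0/3 (H0) depth=3
  del 191.240.0.0/12 (clear depth 12)
  Q 95.156.54.51: descend 01011111100111000011 ; hops seen [H1,H2,H1] ; pick H1
  Q 191.253.0.51: descend 1011111111111101 ; hops seen [H1,H0,H2] ; pick H2
  Q 95.22.22.51: descend 01011111 ; hops seen [H1,H2] ; pick H2
  + 0.0.0.0/0 (H0) depth=0
  + 160.0.0.0/3 (H2) depth=3
  + 191.0.0.0/8 (H2) depth=8
  del 191.253.0.0/16 (clear depth 16)
  Q 25.97.78.176: descend 0 ; hops seen [H0] ; pick H0
  + 191.253.222.0/28 (H0) depth=28
  + 191.253.222.6/32 (H0) depth=32
  + 95.0.0.0/8 (H2) depth=8
  + 95.156.0.0/15 (H0) depth=15
  + 95.156.60.224/28 (H2) depth=28
  + 191.240.0.0/12 (H1) depth=12
  + 191.253.222.6/32 (H2) depth=32
  Q 191.240.84.205: descend 101111111111 ; hops seen [H0,H2,H2,H1] ; pick H1
  del 191.253.222.0/28 (clear depth 28)
  + 95.156.60.0/24 (H0) depth=24
  + 191.253.208.0/20 (H2) depth=20
  + 95.156.60.0/24 (H1) depth=24

== LOOKUPS ==
["H2","H0","H1","H2","H1","H2","H2","H0","H1"]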